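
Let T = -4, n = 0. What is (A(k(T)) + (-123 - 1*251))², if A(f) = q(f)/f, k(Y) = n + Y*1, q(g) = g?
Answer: 139129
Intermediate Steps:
k(Y) = Y (k(Y) = 0 + Y*1 = 0 + Y = Y)
A(f) = 1 (A(f) = f/f = 1)
(A(k(T)) + (-123 - 1*251))² = (1 + (-123 - 1*251))² = (1 + (-123 - 251))² = (1 - 374)² = (-373)² = 139129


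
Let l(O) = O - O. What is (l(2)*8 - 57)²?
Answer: 3249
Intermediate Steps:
l(O) = 0
(l(2)*8 - 57)² = (0*8 - 57)² = (0 - 57)² = (-57)² = 3249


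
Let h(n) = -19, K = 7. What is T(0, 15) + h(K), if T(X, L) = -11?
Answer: -30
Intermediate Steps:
T(0, 15) + h(K) = -11 - 19 = -30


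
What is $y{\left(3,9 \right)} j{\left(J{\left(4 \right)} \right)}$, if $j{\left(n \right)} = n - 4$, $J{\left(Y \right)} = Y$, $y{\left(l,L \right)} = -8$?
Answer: $0$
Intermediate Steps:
$j{\left(n \right)} = -4 + n$
$y{\left(3,9 \right)} j{\left(J{\left(4 \right)} \right)} = - 8 \left(-4 + 4\right) = \left(-8\right) 0 = 0$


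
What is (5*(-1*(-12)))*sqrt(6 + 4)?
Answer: 60*sqrt(10) ≈ 189.74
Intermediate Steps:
(5*(-1*(-12)))*sqrt(6 + 4) = (5*12)*sqrt(10) = 60*sqrt(10)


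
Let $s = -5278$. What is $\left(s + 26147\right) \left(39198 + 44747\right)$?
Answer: $1751848205$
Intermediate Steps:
$\left(s + 26147\right) \left(39198 + 44747\right) = \left(-5278 + 26147\right) \left(39198 + 44747\right) = 20869 \cdot 83945 = 1751848205$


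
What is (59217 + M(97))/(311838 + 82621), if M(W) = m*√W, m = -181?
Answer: 59217/394459 - 181*√97/394459 ≈ 0.14560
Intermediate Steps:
M(W) = -181*√W
(59217 + M(97))/(311838 + 82621) = (59217 - 181*√97)/(311838 + 82621) = (59217 - 181*√97)/394459 = (59217 - 181*√97)*(1/394459) = 59217/394459 - 181*√97/394459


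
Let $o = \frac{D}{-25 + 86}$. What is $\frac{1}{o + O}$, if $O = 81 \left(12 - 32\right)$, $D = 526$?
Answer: $- \frac{61}{98294} \approx -0.00062059$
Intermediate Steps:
$O = -1620$ ($O = 81 \left(-20\right) = -1620$)
$o = \frac{526}{61}$ ($o = \frac{526}{-25 + 86} = \frac{526}{61} \approx 8.623$)
$\frac{1}{o + O} = \frac{1}{\frac{526}{61} - 1620} = \frac{1}{- \frac{98294}{61}} = - \frac{61}{98294}$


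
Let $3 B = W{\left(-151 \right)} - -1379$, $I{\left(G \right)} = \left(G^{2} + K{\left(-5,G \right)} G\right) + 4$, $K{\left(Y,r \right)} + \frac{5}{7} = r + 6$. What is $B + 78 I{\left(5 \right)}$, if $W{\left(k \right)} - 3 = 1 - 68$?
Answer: $\frac{140947}{21} \approx 6711.8$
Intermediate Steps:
$K{\left(Y,r \right)} = \frac{37}{7} + r$ ($K{\left(Y,r \right)} = - \frac{5}{7} + \left(r + 6\right) = - \frac{5}{7} + \left(6 + r\right) = \frac{37}{7} + r$)
$W{\left(k \right)} = -64$ ($W{\left(k \right)} = 3 + \left(1 - 68\right) = 3 - 67 = -64$)
$I{\left(G \right)} = 4 + G^{2} + G \left(\frac{37}{7} + G\right)$ ($I{\left(G \right)} = \left(G^{2} + \left(\frac{37}{7} + G\right) G\right) + 4 = \left(G^{2} + G \left(\frac{37}{7} + G\right)\right) + 4 = 4 + G^{2} + G \left(\frac{37}{7} + G\right)$)
$B = \frac{1315}{3}$ ($B = \frac{-64 - -1379}{3} = \frac{-64 + 1379}{3} = \frac{1}{3} \cdot 1315 = \frac{1315}{3} \approx 438.33$)
$B + 78 I{\left(5 \right)} = \frac{1315}{3} + 78 \left(4 + 2 \cdot 5^{2} + \frac{37}{7} \cdot 5\right) = \frac{1315}{3} + 78 \left(4 + 2 \cdot 25 + \frac{185}{7}\right) = \frac{1315}{3} + 78 \left(4 + 50 + \frac{185}{7}\right) = \frac{1315}{3} + 78 \cdot \frac{563}{7} = \frac{1315}{3} + \frac{43914}{7} = \frac{140947}{21}$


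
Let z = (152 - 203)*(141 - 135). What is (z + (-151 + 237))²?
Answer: 48400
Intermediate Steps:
z = -306 (z = -51*6 = -306)
(z + (-151 + 237))² = (-306 + (-151 + 237))² = (-306 + 86)² = (-220)² = 48400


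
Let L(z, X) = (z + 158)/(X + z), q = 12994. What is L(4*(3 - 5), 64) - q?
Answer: -363757/28 ≈ -12991.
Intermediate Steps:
L(z, X) = (158 + z)/(X + z)
L(4*(3 - 5), 64) - q = (158 + 4*(3 - 5))/(64 + 4*(3 - 5)) - 1*12994 = (158 + 4*(-2))/(64 + 4*(-2)) - 12994 = (158 - 8)/(64 - 8) - 12994 = 150/56 - 12994 = (1/56)*150 - 12994 = 75/28 - 12994 = -363757/28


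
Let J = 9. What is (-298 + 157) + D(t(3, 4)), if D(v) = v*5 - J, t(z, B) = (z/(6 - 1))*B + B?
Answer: -118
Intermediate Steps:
t(z, B) = B + B*z/5 (t(z, B) = (z/5)*B + B = B*z/5 + B = B + B*z/5)
D(v) = -9 + 5*v (D(v) = v*5 - 1*9 = 5*v - 9 = -9 + 5*v)
(-298 + 157) + D(t(3, 4)) = (-298 + 157) + (-9 + 5*((⅕)*4*(5 + 3))) = -141 + (-9 + 5*((⅕)*4*8)) = -141 + (-9 + 5*(32/5)) = -141 + (-9 + 32) = -141 + 23 = -118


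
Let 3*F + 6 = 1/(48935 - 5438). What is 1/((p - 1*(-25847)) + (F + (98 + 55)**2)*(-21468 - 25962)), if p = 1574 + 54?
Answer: -14499/16096304596235 ≈ -9.0077e-10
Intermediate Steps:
p = 1628
F = -260981/130491 (F = -2 + 1/(3*(48935 - 5438)) = -2 + (1/3)/43497 = -2 + (1/3)*(1/43497) = -2 + 1/130491 = -260981/130491 ≈ -2.0000)
1/((p - 1*(-25847)) + (F + (98 + 55)**2)*(-21468 - 25962)) = 1/((1628 - 1*(-25847)) + (-260981/130491 + (98 + 55)**2)*(-21468 - 25962)) = 1/((1628 + 25847) + (-260981/130491 + 153**2)*(-47430)) = 1/(27475 + (-260981/130491 + 23409)*(-47430)) = 1/(27475 + (3054402838/130491)*(-47430)) = 1/(27475 - 16096702956260/14499) = 1/(-16096304596235/14499) = -14499/16096304596235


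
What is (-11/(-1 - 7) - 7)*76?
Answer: -855/2 ≈ -427.50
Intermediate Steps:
(-11/(-1 - 7) - 7)*76 = (-11/(-8) - 7)*76 = (-11*(-⅛) - 7)*76 = (11/8 - 7)*76 = -45/8*76 = -855/2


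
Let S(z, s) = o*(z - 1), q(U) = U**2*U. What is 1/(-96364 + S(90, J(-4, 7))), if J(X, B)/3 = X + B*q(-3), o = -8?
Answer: -1/97076 ≈ -1.0301e-5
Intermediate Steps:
q(U) = U**3
J(X, B) = -81*B + 3*X (J(X, B) = 3*(X + B*(-3)**3) = 3*(X + B*(-27)) = 3*(X - 27*B) = -81*B + 3*X)
S(z, s) = 8 - 8*z (S(z, s) = -8*(z - 1) = -8*(-1 + z) = 8 - 8*z)
1/(-96364 + S(90, J(-4, 7))) = 1/(-96364 + (8 - 8*90)) = 1/(-96364 + (8 - 720)) = 1/(-96364 - 712) = 1/(-97076) = -1/97076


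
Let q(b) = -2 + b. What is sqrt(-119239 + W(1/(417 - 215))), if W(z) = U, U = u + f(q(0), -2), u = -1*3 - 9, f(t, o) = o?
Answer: I*sqrt(119253) ≈ 345.33*I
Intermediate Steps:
u = -12 (u = -3 - 9 = -12)
U = -14 (U = -12 - 2 = -14)
W(z) = -14
sqrt(-119239 + W(1/(417 - 215))) = sqrt(-119239 - 14) = sqrt(-119253) = I*sqrt(119253)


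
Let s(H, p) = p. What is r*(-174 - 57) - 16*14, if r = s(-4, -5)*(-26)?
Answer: -30254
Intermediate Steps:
r = 130 (r = -5*(-26) = 130)
r*(-174 - 57) - 16*14 = 130*(-174 - 57) - 16*14 = 130*(-231) - 224 = -30030 - 224 = -30254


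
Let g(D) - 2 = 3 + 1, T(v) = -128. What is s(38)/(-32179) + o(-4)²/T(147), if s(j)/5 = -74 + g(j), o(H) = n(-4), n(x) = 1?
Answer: 11341/4118912 ≈ 0.0027534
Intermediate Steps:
o(H) = 1
g(D) = 6 (g(D) = 2 + (3 + 1) = 2 + 4 = 6)
s(j) = -340 (s(j) = 5*(-74 + 6) = 5*(-68) = -340)
s(38)/(-32179) + o(-4)²/T(147) = -340/(-32179) + 1²/(-128) = -340*(-1/32179) + 1*(-1/128) = 340/32179 - 1/128 = 11341/4118912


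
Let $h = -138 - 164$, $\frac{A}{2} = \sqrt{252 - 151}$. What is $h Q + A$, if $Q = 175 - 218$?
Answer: $12986 + 2 \sqrt{101} \approx 13006.0$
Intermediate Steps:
$A = 2 \sqrt{101}$ ($A = 2 \sqrt{252 - 151} = 2 \sqrt{101} \approx 20.1$)
$Q = -43$ ($Q = 175 - 218 = -43$)
$h = -302$ ($h = -138 - 164 = -302$)
$h Q + A = \left(-302\right) \left(-43\right) + 2 \sqrt{101} = 12986 + 2 \sqrt{101}$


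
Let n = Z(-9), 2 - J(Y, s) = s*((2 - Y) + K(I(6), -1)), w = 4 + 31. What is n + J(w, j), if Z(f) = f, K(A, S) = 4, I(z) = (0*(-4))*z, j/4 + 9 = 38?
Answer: 3357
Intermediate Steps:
j = 116 (j = -36 + 4*38 = -36 + 152 = 116)
I(z) = 0 (I(z) = 0*z = 0)
w = 35
J(Y, s) = 2 - s*(6 - Y) (J(Y, s) = 2 - s*((2 - Y) + 4) = 2 - s*(6 - Y))
n = -9
n + J(w, j) = -9 + (2 - 6*116 + 35*116) = -9 + (2 - 696 + 4060) = -9 + 3366 = 3357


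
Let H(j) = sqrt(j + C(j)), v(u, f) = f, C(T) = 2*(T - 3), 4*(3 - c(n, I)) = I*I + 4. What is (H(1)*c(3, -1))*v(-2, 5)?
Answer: 35*I*sqrt(3)/4 ≈ 15.155*I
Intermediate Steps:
c(n, I) = 2 - I**2/4 (c(n, I) = 3 - (I*I + 4)/4 = 3 - (I**2 + 4)/4 = 3 - (4 + I**2)/4 = 3 + (-1 - I**2/4) = 2 - I**2/4)
C(T) = -6 + 2*T (C(T) = 2*(-3 + T) = -6 + 2*T)
H(j) = sqrt(-6 + 3*j) (H(j) = sqrt(j + (-6 + 2*j)) = sqrt(-6 + 3*j))
(H(1)*c(3, -1))*v(-2, 5) = (sqrt(-6 + 3*1)*(2 - 1/4*(-1)**2))*5 = (sqrt(-6 + 3)*(2 - 1/4*1))*5 = (sqrt(-3)*(2 - 1/4))*5 = ((I*sqrt(3))*(7/4))*5 = (7*I*sqrt(3)/4)*5 = 35*I*sqrt(3)/4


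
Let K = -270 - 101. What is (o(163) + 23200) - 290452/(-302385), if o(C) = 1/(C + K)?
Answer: 1459249167631/62896080 ≈ 23201.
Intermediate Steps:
K = -371
o(C) = 1/(-371 + C) (o(C) = 1/(C - 371) = 1/(-371 + C))
(o(163) + 23200) - 290452/(-302385) = (1/(-371 + 163) + 23200) - 290452/(-302385) = (1/(-208) + 23200) - 290452*(-1/302385) = (-1/208 + 23200) + 290452/302385 = 4825599/208 + 290452/302385 = 1459249167631/62896080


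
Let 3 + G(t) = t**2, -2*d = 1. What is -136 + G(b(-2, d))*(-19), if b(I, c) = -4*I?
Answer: -1295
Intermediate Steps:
d = -1/2 (d = -1/2*1 = -1/2 ≈ -0.50000)
G(t) = -3 + t**2
-136 + G(b(-2, d))*(-19) = -136 + (-3 + (-4*(-2))**2)*(-19) = -136 + (-3 + 8**2)*(-19) = -136 + (-3 + 64)*(-19) = -136 + 61*(-19) = -136 - 1159 = -1295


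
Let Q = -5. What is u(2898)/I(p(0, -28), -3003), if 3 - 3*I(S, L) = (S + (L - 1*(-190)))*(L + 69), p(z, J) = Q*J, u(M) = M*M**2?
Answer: -24338574792/2614193 ≈ -9310.2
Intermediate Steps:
u(M) = M**3
p(z, J) = -5*J
I(S, L) = 1 - (69 + L)*(190 + L + S)/3 (I(S, L) = 1 - (S + (L - 1*(-190)))*(L + 69)/3 = 1 - (S + (L + 190))*(69 + L)/3 = 1 - (S + (190 + L))*(69 + L)/3 = 1 - (190 + L + S)*(69 + L)/3 = 1 - (69 + L)*(190 + L + S)/3)
u(2898)/I(p(0, -28), -3003) = 2898**3/(-4369 - (-115)*(-28) - 259/3*(-3003) - 1/3*(-3003)**2 - 1/3*(-3003)*(-5*(-28))) = 24338574792/(-4369 - 23*140 + 259259 - 1/3*9018009 - 1/3*(-3003)*140) = 24338574792/(-4369 - 3220 + 259259 - 3006003 + 140140) = 24338574792/(-2614193) = 24338574792*(-1/2614193) = -24338574792/2614193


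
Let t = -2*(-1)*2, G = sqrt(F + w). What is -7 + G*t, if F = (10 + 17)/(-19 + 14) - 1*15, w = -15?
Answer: -7 + 4*I*sqrt(885)/5 ≈ -7.0 + 23.799*I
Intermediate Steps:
F = -102/5 (F = 27/(-5) - 15 = 27*(-1/5) - 15 = -27/5 - 15 = -102/5 ≈ -20.400)
G = I*sqrt(885)/5 (G = sqrt(-102/5 - 15) = sqrt(-177/5) = I*sqrt(885)/5 ≈ 5.9498*I)
t = 4 (t = 2*2 = 4)
-7 + G*t = -7 + (I*sqrt(885)/5)*4 = -7 + 4*I*sqrt(885)/5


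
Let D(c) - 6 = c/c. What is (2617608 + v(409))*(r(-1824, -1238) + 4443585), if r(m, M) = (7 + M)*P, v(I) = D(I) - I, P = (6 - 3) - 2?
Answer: 11626555542924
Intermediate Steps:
D(c) = 7 (D(c) = 6 + c/c = 6 + 1 = 7)
P = 1 (P = 3 - 2 = 1)
v(I) = 7 - I
r(m, M) = 7 + M (r(m, M) = (7 + M)*1 = 7 + M)
(2617608 + v(409))*(r(-1824, -1238) + 4443585) = (2617608 + (7 - 1*409))*((7 - 1238) + 4443585) = (2617608 + (7 - 409))*(-1231 + 4443585) = (2617608 - 402)*4442354 = 2617206*4442354 = 11626555542924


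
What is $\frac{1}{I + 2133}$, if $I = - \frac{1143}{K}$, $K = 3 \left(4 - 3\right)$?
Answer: $\frac{1}{1752} \approx 0.00057078$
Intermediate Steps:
$K = 3$ ($K = 3 \cdot 1 = 3$)
$I = -381$ ($I = - \frac{1143}{3} = \left(-1143\right) \frac{1}{3} = -381$)
$\frac{1}{I + 2133} = \frac{1}{-381 + 2133} = \frac{1}{1752}$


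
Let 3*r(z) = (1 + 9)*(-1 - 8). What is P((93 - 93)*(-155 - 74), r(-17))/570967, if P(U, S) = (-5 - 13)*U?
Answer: 0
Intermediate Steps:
r(z) = -30 (r(z) = ((1 + 9)*(-1 - 8))/3 = (10*(-9))/3 = (⅓)*(-90) = -30)
P(U, S) = -18*U
P((93 - 93)*(-155 - 74), r(-17))/570967 = -18*(93 - 93)*(-155 - 74)/570967 = -0*(-229)*(1/570967) = -18*0*(1/570967) = 0*(1/570967) = 0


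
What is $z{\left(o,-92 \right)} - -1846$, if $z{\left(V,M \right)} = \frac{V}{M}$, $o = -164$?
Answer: $\frac{42499}{23} \approx 1847.8$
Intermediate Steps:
$z{\left(o,-92 \right)} - -1846 = - \frac{164}{-92} - -1846 = \left(-164\right) \left(- \frac{1}{92}\right) + 1846 = \frac{41}{23} + 1846 = \frac{42499}{23}$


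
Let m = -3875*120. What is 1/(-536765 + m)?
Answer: -1/1001765 ≈ -9.9824e-7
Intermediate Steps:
m = -465000
1/(-536765 + m) = 1/(-536765 - 465000) = 1/(-1001765) = -1/1001765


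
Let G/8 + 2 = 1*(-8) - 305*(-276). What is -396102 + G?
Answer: 277258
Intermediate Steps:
G = 673360 (G = -16 + 8*(1*(-8) - 305*(-276)) = -16 + 8*(-8 + 84180) = -16 + 8*84172 = -16 + 673376 = 673360)
-396102 + G = -396102 + 673360 = 277258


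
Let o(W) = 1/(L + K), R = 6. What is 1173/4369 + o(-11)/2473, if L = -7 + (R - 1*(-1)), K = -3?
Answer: 511654/1906683 ≈ 0.26835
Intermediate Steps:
L = 0 (L = -7 + (6 - 1*(-1)) = -7 + (6 + 1) = -7 + 7 = 0)
o(W) = -1/3 (o(W) = 1/(0 - 3) = 1/(-3) = -1/3)
1173/4369 + o(-11)/2473 = 1173/4369 - 1/3/2473 = 1173*(1/4369) - 1/3*1/2473 = 69/257 - 1/7419 = 511654/1906683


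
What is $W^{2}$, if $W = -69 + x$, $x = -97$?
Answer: $27556$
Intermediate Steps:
$W = -166$ ($W = -69 - 97 = -166$)
$W^{2} = \left(-166\right)^{2} = 27556$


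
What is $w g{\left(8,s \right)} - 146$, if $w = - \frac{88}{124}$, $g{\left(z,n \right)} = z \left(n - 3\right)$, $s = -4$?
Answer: $- \frac{3294}{31} \approx -106.26$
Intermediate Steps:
$g{\left(z,n \right)} = z \left(-3 + n\right)$
$w = - \frac{22}{31}$ ($w = \left(-88\right) \frac{1}{124} = - \frac{22}{31} \approx -0.70968$)
$w g{\left(8,s \right)} - 146 = - \frac{22 \cdot 8 \left(-3 - 4\right)}{31} - 146 = - \frac{22 \cdot 8 \left(-7\right)}{31} - 146 = \left(- \frac{22}{31}\right) \left(-56\right) - 146 = \frac{1232}{31} - 146 = - \frac{3294}{31}$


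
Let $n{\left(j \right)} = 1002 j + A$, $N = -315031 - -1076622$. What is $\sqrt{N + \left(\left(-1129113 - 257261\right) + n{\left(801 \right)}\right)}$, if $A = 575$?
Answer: $\sqrt{178394} \approx 422.37$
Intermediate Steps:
$N = 761591$ ($N = -315031 + 1076622 = 761591$)
$n{\left(j \right)} = 575 + 1002 j$ ($n{\left(j \right)} = 1002 j + 575 = 575 + 1002 j$)
$\sqrt{N + \left(\left(-1129113 - 257261\right) + n{\left(801 \right)}\right)} = \sqrt{761591 + \left(\left(-1129113 - 257261\right) + \left(575 + 1002 \cdot 801\right)\right)} = \sqrt{761591 + \left(-1386374 + \left(575 + 802602\right)\right)} = \sqrt{761591 + \left(-1386374 + 803177\right)} = \sqrt{761591 - 583197} = \sqrt{178394}$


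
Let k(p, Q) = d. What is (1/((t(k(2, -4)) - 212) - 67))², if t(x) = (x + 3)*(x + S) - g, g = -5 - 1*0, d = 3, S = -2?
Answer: 1/71824 ≈ 1.3923e-5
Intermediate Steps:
k(p, Q) = 3
g = -5 (g = -5 + 0 = -5)
t(x) = 5 + (-2 + x)*(3 + x) (t(x) = (x + 3)*(x - 2) - 1*(-5) = (3 + x)*(-2 + x) + 5 = (-2 + x)*(3 + x) + 5 = 5 + (-2 + x)*(3 + x))
(1/((t(k(2, -4)) - 212) - 67))² = (1/(((-1 + 3 + 3²) - 212) - 67))² = (1/(((-1 + 3 + 9) - 212) - 67))² = (1/((11 - 212) - 67))² = (1/(-201 - 67))² = (1/(-268))² = (-1/268)² = 1/71824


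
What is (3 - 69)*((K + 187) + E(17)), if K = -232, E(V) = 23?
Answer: 1452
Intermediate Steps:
(3 - 69)*((K + 187) + E(17)) = (3 - 69)*((-232 + 187) + 23) = -66*(-45 + 23) = -66*(-22) = 1452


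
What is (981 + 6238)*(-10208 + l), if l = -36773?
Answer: -339155839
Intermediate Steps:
(981 + 6238)*(-10208 + l) = (981 + 6238)*(-10208 - 36773) = 7219*(-46981) = -339155839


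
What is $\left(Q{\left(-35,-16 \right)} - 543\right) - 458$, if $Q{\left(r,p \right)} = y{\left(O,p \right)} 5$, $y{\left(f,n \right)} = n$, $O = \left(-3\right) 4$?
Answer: $-1081$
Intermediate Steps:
$O = -12$
$Q{\left(r,p \right)} = 5 p$ ($Q{\left(r,p \right)} = p 5 = 5 p$)
$\left(Q{\left(-35,-16 \right)} - 543\right) - 458 = \left(5 \left(-16\right) - 543\right) - 458 = \left(-80 - 543\right) - 458 = -623 - 458 = -1081$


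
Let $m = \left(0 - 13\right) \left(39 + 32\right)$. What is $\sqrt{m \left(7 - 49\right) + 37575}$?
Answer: $\sqrt{76341} \approx 276.3$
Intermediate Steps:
$m = -923$ ($m = \left(-13\right) 71 = -923$)
$\sqrt{m \left(7 - 49\right) + 37575} = \sqrt{- 923 \left(7 - 49\right) + 37575} = \sqrt{\left(-923\right) \left(-42\right) + 37575} = \sqrt{38766 + 37575} = \sqrt{76341}$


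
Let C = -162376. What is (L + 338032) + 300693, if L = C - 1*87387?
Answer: 388962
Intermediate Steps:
L = -249763 (L = -162376 - 1*87387 = -162376 - 87387 = -249763)
(L + 338032) + 300693 = (-249763 + 338032) + 300693 = 88269 + 300693 = 388962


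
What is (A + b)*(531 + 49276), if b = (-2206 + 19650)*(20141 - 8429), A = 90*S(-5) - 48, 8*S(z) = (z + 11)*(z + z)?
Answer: 10175739692835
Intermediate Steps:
S(z) = z*(11 + z)/4 (S(z) = ((z + 11)*(z + z))/8 = ((11 + z)*(2*z))/8 = (2*z*(11 + z))/8 = z*(11 + z)/4)
A = -723 (A = 90*((¼)*(-5)*(11 - 5)) - 48 = 90*((¼)*(-5)*6) - 48 = 90*(-15/2) - 48 = -675 - 48 = -723)
b = 204304128 (b = 17444*11712 = 204304128)
(A + b)*(531 + 49276) = (-723 + 204304128)*(531 + 49276) = 204303405*49807 = 10175739692835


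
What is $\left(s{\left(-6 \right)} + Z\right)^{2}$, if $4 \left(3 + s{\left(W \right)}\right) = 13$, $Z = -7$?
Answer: $\frac{729}{16} \approx 45.563$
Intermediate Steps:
$s{\left(W \right)} = \frac{1}{4}$ ($s{\left(W \right)} = -3 + \frac{1}{4} \cdot 13 = -3 + \frac{13}{4} = \frac{1}{4}$)
$\left(s{\left(-6 \right)} + Z\right)^{2} = \left(\frac{1}{4} - 7\right)^{2} = \left(- \frac{27}{4}\right)^{2} = \frac{729}{16}$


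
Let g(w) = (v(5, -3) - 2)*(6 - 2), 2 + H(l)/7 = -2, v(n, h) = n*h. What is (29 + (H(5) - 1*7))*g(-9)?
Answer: 408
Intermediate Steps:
v(n, h) = h*n
H(l) = -28 (H(l) = -14 + 7*(-2) = -14 - 14 = -28)
g(w) = -68 (g(w) = (-3*5 - 2)*(6 - 2) = (-15 - 2)*4 = -17*4 = -68)
(29 + (H(5) - 1*7))*g(-9) = (29 + (-28 - 1*7))*(-68) = (29 + (-28 - 7))*(-68) = (29 - 35)*(-68) = -6*(-68) = 408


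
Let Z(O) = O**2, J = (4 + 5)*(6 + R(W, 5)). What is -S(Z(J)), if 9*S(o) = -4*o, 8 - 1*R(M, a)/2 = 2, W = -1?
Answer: 11664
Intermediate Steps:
R(M, a) = 12 (R(M, a) = 16 - 2*2 = 16 - 4 = 12)
J = 162 (J = (4 + 5)*(6 + 12) = 9*18 = 162)
S(o) = -4*o/9 (S(o) = (-4*o)/9 = -4*o/9)
-S(Z(J)) = -(-4)*162**2/9 = -(-4)*26244/9 = -1*(-11664) = 11664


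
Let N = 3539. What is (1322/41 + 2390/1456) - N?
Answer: -104620661/29848 ≈ -3505.1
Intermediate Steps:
(1322/41 + 2390/1456) - N = (1322/41 + 2390/1456) - 1*3539 = (1322*(1/41) + 2390*(1/1456)) - 3539 = (1322/41 + 1195/728) - 3539 = 1011411/29848 - 3539 = -104620661/29848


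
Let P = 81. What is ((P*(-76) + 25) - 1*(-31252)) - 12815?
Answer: 12306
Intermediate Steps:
((P*(-76) + 25) - 1*(-31252)) - 12815 = ((81*(-76) + 25) - 1*(-31252)) - 12815 = ((-6156 + 25) + 31252) - 12815 = (-6131 + 31252) - 12815 = 25121 - 12815 = 12306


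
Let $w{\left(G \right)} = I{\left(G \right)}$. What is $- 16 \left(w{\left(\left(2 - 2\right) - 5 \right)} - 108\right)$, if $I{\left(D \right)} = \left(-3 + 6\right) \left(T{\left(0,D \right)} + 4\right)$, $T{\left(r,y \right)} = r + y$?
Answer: $1776$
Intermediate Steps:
$I{\left(D \right)} = 12 + 3 D$ ($I{\left(D \right)} = \left(-3 + 6\right) \left(\left(0 + D\right) + 4\right) = 3 \left(D + 4\right) = 3 \left(4 + D\right) = 12 + 3 D$)
$w{\left(G \right)} = 12 + 3 G$
$- 16 \left(w{\left(\left(2 - 2\right) - 5 \right)} - 108\right) = - 16 \left(\left(12 + 3 \left(\left(2 - 2\right) - 5\right)\right) - 108\right) = - 16 \left(\left(12 + 3 \left(0 - 5\right)\right) - 108\right) = - 16 \left(\left(12 + 3 \left(-5\right)\right) - 108\right) = - 16 \left(\left(12 - 15\right) - 108\right) = - 16 \left(-3 - 108\right) = \left(-16\right) \left(-111\right) = 1776$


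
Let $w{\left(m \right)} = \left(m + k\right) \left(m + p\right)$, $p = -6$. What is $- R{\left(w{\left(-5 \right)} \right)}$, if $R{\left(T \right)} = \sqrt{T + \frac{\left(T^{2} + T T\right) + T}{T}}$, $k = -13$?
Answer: $- \sqrt{595} \approx -24.393$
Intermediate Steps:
$w{\left(m \right)} = \left(-13 + m\right) \left(-6 + m\right)$ ($w{\left(m \right)} = \left(m - 13\right) \left(m - 6\right) = \left(-13 + m\right) \left(-6 + m\right)$)
$R{\left(T \right)} = \sqrt{T + \frac{T + 2 T^{2}}{T}}$ ($R{\left(T \right)} = \sqrt{T + \frac{\left(T^{2} + T^{2}\right) + T}{T}} = \sqrt{T + \frac{2 T^{2} + T}{T}} = \sqrt{T + \frac{T + 2 T^{2}}{T}}$)
$- R{\left(w{\left(-5 \right)} \right)} = - \sqrt{1 + 3 \left(78 + \left(-5\right)^{2} - -95\right)} = - \sqrt{1 + 3 \left(78 + 25 + 95\right)} = - \sqrt{1 + 3 \cdot 198} = - \sqrt{1 + 594} = - \sqrt{595}$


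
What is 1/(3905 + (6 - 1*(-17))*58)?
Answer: 1/5239 ≈ 0.00019088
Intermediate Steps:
1/(3905 + (6 - 1*(-17))*58) = 1/(3905 + (6 + 17)*58) = 1/(3905 + 23*58) = 1/(3905 + 1334) = 1/5239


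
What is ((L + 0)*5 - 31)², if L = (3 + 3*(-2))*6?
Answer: 14641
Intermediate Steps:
L = -18 (L = (3 - 6)*6 = -3*6 = -18)
((L + 0)*5 - 31)² = ((-18 + 0)*5 - 31)² = (-18*5 - 31)² = (-90 - 31)² = (-121)² = 14641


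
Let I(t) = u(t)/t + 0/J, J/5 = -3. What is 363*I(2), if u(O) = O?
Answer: 363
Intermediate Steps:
J = -15 (J = 5*(-3) = -15)
I(t) = 1 (I(t) = t/t + 0/(-15) = 1 + 0*(-1/15) = 1 + 0 = 1)
363*I(2) = 363*1 = 363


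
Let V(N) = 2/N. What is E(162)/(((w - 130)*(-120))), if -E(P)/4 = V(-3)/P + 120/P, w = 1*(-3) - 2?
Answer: -179/984150 ≈ -0.00018188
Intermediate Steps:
w = -5 (w = -3 - 2 = -5)
E(P) = -1432/(3*P) (E(P) = -4*((2/(-3))/P + 120/P) = -4*((2*(-1/3))/P + 120/P) = -4*(-2/(3*P) + 120/P) = -1432/(3*P))
E(162)/(((w - 130)*(-120))) = (-1432/3/162)/(((-5 - 130)*(-120))) = (-1432/3*1/162)/((-135*(-120))) = -716/243/16200 = -716/243*1/16200 = -179/984150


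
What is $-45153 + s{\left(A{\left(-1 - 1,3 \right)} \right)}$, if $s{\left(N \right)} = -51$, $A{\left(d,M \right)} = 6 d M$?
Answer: $-45204$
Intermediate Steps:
$A{\left(d,M \right)} = 6 M d$
$-45153 + s{\left(A{\left(-1 - 1,3 \right)} \right)} = -45153 - 51 = -45204$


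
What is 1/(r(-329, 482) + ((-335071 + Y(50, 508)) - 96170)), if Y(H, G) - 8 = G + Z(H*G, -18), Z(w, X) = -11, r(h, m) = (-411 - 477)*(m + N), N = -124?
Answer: -1/748640 ≈ -1.3358e-6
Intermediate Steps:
r(h, m) = 110112 - 888*m (r(h, m) = (-411 - 477)*(m - 124) = -888*(-124 + m) = 110112 - 888*m)
Y(H, G) = -3 + G (Y(H, G) = 8 + (G - 11) = 8 + (-11 + G) = -3 + G)
1/(r(-329, 482) + ((-335071 + Y(50, 508)) - 96170)) = 1/((110112 - 888*482) + ((-335071 + (-3 + 508)) - 96170)) = 1/((110112 - 428016) + ((-335071 + 505) - 96170)) = 1/(-317904 + (-334566 - 96170)) = 1/(-317904 - 430736) = 1/(-748640) = -1/748640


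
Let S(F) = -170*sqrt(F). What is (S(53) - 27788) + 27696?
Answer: -92 - 170*sqrt(53) ≈ -1329.6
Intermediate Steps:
(S(53) - 27788) + 27696 = (-170*sqrt(53) - 27788) + 27696 = (-27788 - 170*sqrt(53)) + 27696 = -92 - 170*sqrt(53)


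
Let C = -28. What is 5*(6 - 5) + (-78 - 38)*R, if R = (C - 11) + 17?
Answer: 2557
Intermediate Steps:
R = -22 (R = (-28 - 11) + 17 = -39 + 17 = -22)
5*(6 - 5) + (-78 - 38)*R = 5*(6 - 5) + (-78 - 38)*(-22) = 5*1 - 116*(-22) = 5 + 2552 = 2557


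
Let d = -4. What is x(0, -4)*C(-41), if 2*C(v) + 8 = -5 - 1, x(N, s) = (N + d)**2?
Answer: -112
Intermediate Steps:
x(N, s) = (-4 + N)**2 (x(N, s) = (N - 4)**2 = (-4 + N)**2)
C(v) = -7 (C(v) = -4 + (-5 - 1)/2 = -4 + (1/2)*(-6) = -4 - 3 = -7)
x(0, -4)*C(-41) = (-4 + 0)**2*(-7) = (-4)**2*(-7) = 16*(-7) = -112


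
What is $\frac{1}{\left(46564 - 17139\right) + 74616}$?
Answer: $\frac{1}{104041} \approx 9.6116 \cdot 10^{-6}$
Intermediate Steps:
$\frac{1}{\left(46564 - 17139\right) + 74616} = \frac{1}{29425 + 74616} = \frac{1}{104041}$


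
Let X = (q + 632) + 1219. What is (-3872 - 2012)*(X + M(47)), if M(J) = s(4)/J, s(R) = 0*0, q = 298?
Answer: -12644716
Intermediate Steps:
s(R) = 0
X = 2149 (X = (298 + 632) + 1219 = 930 + 1219 = 2149)
M(J) = 0 (M(J) = 0/J = 0)
(-3872 - 2012)*(X + M(47)) = (-3872 - 2012)*(2149 + 0) = -5884*2149 = -12644716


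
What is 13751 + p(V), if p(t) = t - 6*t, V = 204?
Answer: 12731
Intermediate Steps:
p(t) = -5*t
13751 + p(V) = 13751 - 5*204 = 13751 - 1020 = 12731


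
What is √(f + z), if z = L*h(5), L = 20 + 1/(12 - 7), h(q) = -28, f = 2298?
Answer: √43310/5 ≈ 41.622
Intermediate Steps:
L = 101/5 (L = 20 + 1/5 = 20 + ⅕ = 101/5 ≈ 20.200)
z = -2828/5 (z = (101/5)*(-28) = -2828/5 ≈ -565.60)
√(f + z) = √(2298 - 2828/5) = √(8662/5) = √43310/5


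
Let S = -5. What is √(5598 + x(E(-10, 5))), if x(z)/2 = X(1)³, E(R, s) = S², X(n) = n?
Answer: 20*√14 ≈ 74.833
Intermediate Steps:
E(R, s) = 25 (E(R, s) = (-5)² = 25)
x(z) = 2 (x(z) = 2*1³ = 2*1 = 2)
√(5598 + x(E(-10, 5))) = √(5598 + 2) = √5600 = 20*√14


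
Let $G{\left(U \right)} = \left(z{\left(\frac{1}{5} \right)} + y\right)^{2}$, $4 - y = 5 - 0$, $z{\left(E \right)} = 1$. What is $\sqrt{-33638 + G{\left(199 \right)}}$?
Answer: $11 i \sqrt{278} \approx 183.41 i$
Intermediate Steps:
$y = -1$ ($y = 4 - \left(5 - 0\right) = 4 - \left(5 + 0\right) = 4 - 5 = -1$)
$G{\left(U \right)} = 0$ ($G{\left(U \right)} = \left(1 - 1\right)^{2} = 0^{2} = 0$)
$\sqrt{-33638 + G{\left(199 \right)}} = \sqrt{-33638 + 0} = \sqrt{-33638} = 11 i \sqrt{278}$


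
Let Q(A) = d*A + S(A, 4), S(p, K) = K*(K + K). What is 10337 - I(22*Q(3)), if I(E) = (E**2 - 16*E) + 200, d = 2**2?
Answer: -911399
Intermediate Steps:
S(p, K) = 2*K**2 (S(p, K) = K*(2*K) = 2*K**2)
d = 4
Q(A) = 32 + 4*A (Q(A) = 4*A + 2*4**2 = 4*A + 2*16 = 4*A + 32 = 32 + 4*A)
I(E) = 200 + E**2 - 16*E
10337 - I(22*Q(3)) = 10337 - (200 + (22*(32 + 4*3))**2 - 352*(32 + 4*3)) = 10337 - (200 + (22*(32 + 12))**2 - 352*(32 + 12)) = 10337 - (200 + (22*44)**2 - 352*44) = 10337 - (200 + 968**2 - 16*968) = 10337 - (200 + 937024 - 15488) = 10337 - 1*921736 = 10337 - 921736 = -911399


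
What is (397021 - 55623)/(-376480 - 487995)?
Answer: -341398/864475 ≈ -0.39492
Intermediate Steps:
(397021 - 55623)/(-376480 - 487995) = 341398/(-864475) = 341398*(-1/864475) = -341398/864475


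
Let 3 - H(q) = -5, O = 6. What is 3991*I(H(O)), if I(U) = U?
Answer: 31928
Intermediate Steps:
H(q) = 8 (H(q) = 3 - 1*(-5) = 3 + 5 = 8)
3991*I(H(O)) = 3991*8 = 31928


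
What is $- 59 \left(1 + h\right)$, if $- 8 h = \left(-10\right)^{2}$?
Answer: $\frac{1357}{2} \approx 678.5$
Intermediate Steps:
$h = - \frac{25}{2}$ ($h = - \frac{\left(-10\right)^{2}}{8} = \left(- \frac{1}{8}\right) 100 = - \frac{25}{2} \approx -12.5$)
$- 59 \left(1 + h\right) = - 59 \left(1 - \frac{25}{2}\right) = \left(-59\right) \left(- \frac{23}{2}\right) = \frac{1357}{2}$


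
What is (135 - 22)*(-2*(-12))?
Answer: 2712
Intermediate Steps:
(135 - 22)*(-2*(-12)) = 113*24 = 2712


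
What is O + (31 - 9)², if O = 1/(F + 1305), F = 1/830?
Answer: 524245914/1083151 ≈ 484.00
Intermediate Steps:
F = 1/830 ≈ 0.0012048
O = 830/1083151 (O = 1/(1/830 + 1305) = 1/(1083151/830) = 830/1083151 ≈ 0.00076628)
O + (31 - 9)² = 830/1083151 + (31 - 9)² = 830/1083151 + 22² = 830/1083151 + 484 = 524245914/1083151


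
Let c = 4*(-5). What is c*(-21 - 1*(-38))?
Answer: -340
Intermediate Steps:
c = -20
c*(-21 - 1*(-38)) = -20*(-21 - 1*(-38)) = -20*(-21 + 38) = -20*17 = -340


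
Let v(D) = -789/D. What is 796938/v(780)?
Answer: -207203880/263 ≈ -7.8785e+5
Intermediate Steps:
796938/v(780) = 796938/((-789/780)) = 796938/((-789*1/780)) = 796938/(-263/260) = 796938*(-260/263) = -207203880/263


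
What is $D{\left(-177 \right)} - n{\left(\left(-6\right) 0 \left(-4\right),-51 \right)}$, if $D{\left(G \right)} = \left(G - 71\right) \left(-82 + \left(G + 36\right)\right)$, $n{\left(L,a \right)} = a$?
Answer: $55355$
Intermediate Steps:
$D{\left(G \right)} = \left(-71 + G\right) \left(-46 + G\right)$ ($D{\left(G \right)} = \left(-71 + G\right) \left(-82 + \left(36 + G\right)\right) = \left(-71 + G\right) \left(-46 + G\right)$)
$D{\left(-177 \right)} - n{\left(\left(-6\right) 0 \left(-4\right),-51 \right)} = \left(3266 + \left(-177\right)^{2} - -20709\right) - -51 = \left(3266 + 31329 + 20709\right) + 51 = 55304 + 51 = 55355$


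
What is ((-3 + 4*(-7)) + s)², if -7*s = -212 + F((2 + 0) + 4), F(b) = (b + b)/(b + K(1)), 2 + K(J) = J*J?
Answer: 1369/1225 ≈ 1.1176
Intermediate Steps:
K(J) = -2 + J² (K(J) = -2 + J*J = -2 + J²)
F(b) = 2*b/(-1 + b) (F(b) = (b + b)/(b + (-2 + 1²)) = (2*b)/(b + (-2 + 1)) = (2*b)/(b - 1) = (2*b)/(-1 + b) = 2*b/(-1 + b))
s = 1048/35 (s = -(-212 + 2*((2 + 0) + 4)/(-1 + ((2 + 0) + 4)))/7 = -(-212 + 2*(2 + 4)/(-1 + (2 + 4)))/7 = -(-212 + 2*6/(-1 + 6))/7 = -(-212 + 2*6/5)/7 = -(-212 + 2*6*(⅕))/7 = -(-212 + 12/5)/7 = -⅐*(-1048/5) = 1048/35 ≈ 29.943)
((-3 + 4*(-7)) + s)² = ((-3 + 4*(-7)) + 1048/35)² = ((-3 - 28) + 1048/35)² = (-31 + 1048/35)² = (-37/35)² = 1369/1225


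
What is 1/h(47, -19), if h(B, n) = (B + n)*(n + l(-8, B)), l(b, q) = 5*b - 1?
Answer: -1/1680 ≈ -0.00059524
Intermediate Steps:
l(b, q) = -1 + 5*b
h(B, n) = (-41 + n)*(B + n) (h(B, n) = (B + n)*(n + (-1 + 5*(-8))) = (B + n)*(n + (-1 - 40)) = (B + n)*(n - 41) = (B + n)*(-41 + n) = (-41 + n)*(B + n))
1/h(47, -19) = 1/((-19)² - 41*47 - 41*(-19) + 47*(-19)) = 1/(361 - 1927 + 779 - 893) = 1/(-1680) = -1/1680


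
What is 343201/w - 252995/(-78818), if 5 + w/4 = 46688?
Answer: 37146339379/7358921388 ≈ 5.0478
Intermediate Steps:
w = 186732 (w = -20 + 4*46688 = -20 + 186752 = 186732)
343201/w - 252995/(-78818) = 343201/186732 - 252995/(-78818) = 343201*(1/186732) - 252995*(-1/78818) = 343201/186732 + 252995/78818 = 37146339379/7358921388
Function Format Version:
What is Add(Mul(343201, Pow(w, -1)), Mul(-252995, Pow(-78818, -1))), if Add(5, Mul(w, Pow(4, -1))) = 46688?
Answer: Rational(37146339379, 7358921388) ≈ 5.0478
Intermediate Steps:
w = 186732 (w = Add(-20, Mul(4, 46688)) = Add(-20, 186752) = 186732)
Add(Mul(343201, Pow(w, -1)), Mul(-252995, Pow(-78818, -1))) = Add(Mul(343201, Pow(186732, -1)), Mul(-252995, Pow(-78818, -1))) = Add(Mul(343201, Rational(1, 186732)), Mul(-252995, Rational(-1, 78818))) = Add(Rational(343201, 186732), Rational(252995, 78818)) = Rational(37146339379, 7358921388)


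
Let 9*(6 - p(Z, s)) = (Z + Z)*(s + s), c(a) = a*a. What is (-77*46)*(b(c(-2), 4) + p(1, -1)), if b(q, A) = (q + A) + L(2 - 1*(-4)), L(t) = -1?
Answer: -428582/9 ≈ -47620.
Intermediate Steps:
c(a) = a²
p(Z, s) = 6 - 4*Z*s/9 (p(Z, s) = 6 - (Z + Z)*(s + s)/9 = 6 - 2*Z*2*s/9 = 6 - 4*Z*s/9)
b(q, A) = -1 + A + q (b(q, A) = (q + A) - 1 = (A + q) - 1 = -1 + A + q)
(-77*46)*(b(c(-2), 4) + p(1, -1)) = (-77*46)*((-1 + 4 + (-2)²) + (6 - 4/9*1*(-1))) = -3542*((-1 + 4 + 4) + (6 + 4/9)) = -3542*(7 + 58/9) = -3542*121/9 = -428582/9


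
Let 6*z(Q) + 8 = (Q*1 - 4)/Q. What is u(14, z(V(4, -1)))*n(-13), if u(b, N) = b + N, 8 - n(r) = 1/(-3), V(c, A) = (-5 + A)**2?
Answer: 8650/81 ≈ 106.79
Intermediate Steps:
z(Q) = -4/3 + (-4 + Q)/(6*Q) (z(Q) = -4/3 + ((Q*1 - 4)/Q)/6 = -4/3 + ((Q - 4)/Q)/6 = -4/3 + ((-4 + Q)/Q)/6 = -4/3 + (-4 + Q)/(6*Q))
n(r) = 25/3 (n(r) = 8 - 1/(-3) = 8 - 1*(-1/3) = 8 + 1/3 = 25/3)
u(b, N) = N + b
u(14, z(V(4, -1)))*n(-13) = ((-4 - 7*(-5 - 1)**2)/(6*((-5 - 1)**2)) + 14)*(25/3) = ((-4 - 7*(-6)**2)/(6*((-6)**2)) + 14)*(25/3) = ((1/6)*(-4 - 7*36)/36 + 14)*(25/3) = ((1/6)*(1/36)*(-4 - 252) + 14)*(25/3) = ((1/6)*(1/36)*(-256) + 14)*(25/3) = (-32/27 + 14)*(25/3) = (346/27)*(25/3) = 8650/81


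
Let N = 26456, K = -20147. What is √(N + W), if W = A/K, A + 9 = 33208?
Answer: 3*√1193096011939/20147 ≈ 162.65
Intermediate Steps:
A = 33199 (A = -9 + 33208 = 33199)
W = -33199/20147 (W = 33199/(-20147) = 33199*(-1/20147) = -33199/20147 ≈ -1.6478)
√(N + W) = √(26456 - 33199/20147) = √(532975833/20147) = 3*√1193096011939/20147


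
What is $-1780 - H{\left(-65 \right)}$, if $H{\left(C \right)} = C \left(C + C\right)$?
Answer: $-10230$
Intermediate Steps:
$H{\left(C \right)} = 2 C^{2}$ ($H{\left(C \right)} = C 2 C = 2 C^{2}$)
$-1780 - H{\left(-65 \right)} = -1780 - 2 \left(-65\right)^{2} = -1780 - 2 \cdot 4225 = -1780 - 8450 = -10230$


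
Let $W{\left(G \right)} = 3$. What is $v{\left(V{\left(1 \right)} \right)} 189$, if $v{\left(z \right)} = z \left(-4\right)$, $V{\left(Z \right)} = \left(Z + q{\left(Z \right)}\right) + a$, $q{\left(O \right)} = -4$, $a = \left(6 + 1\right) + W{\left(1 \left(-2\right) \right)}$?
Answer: $-5292$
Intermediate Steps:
$a = 10$ ($a = \left(6 + 1\right) + 3 = 7 + 3 = 10$)
$V{\left(Z \right)} = 6 + Z$ ($V{\left(Z \right)} = \left(Z - 4\right) + 10 = \left(-4 + Z\right) + 10 = 6 + Z$)
$v{\left(z \right)} = - 4 z$
$v{\left(V{\left(1 \right)} \right)} 189 = - 4 \left(6 + 1\right) 189 = \left(-4\right) 7 \cdot 189 = \left(-28\right) 189 = -5292$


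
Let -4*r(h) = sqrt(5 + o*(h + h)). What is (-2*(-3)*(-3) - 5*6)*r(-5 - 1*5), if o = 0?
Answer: 12*sqrt(5) ≈ 26.833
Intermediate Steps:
r(h) = -sqrt(5)/4 (r(h) = -sqrt(5 + 0*(h + h))/4 = -sqrt(5 + 0*(2*h))/4 = -sqrt(5 + 0)/4 = -sqrt(5)/4)
(-2*(-3)*(-3) - 5*6)*r(-5 - 1*5) = (-2*(-3)*(-3) - 5*6)*(-sqrt(5)/4) = (6*(-3) - 30)*(-sqrt(5)/4) = (-18 - 30)*(-sqrt(5)/4) = -(-12)*sqrt(5) = 12*sqrt(5)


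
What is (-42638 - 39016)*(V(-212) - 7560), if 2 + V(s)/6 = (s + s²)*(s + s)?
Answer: 9292697160120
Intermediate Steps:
V(s) = -12 + 12*s*(s + s²) (V(s) = -12 + 6*((s + s²)*(s + s)) = -12 + 6*((s + s²)*(2*s)) = -12 + 6*(2*s*(s + s²)) = -12 + 12*s*(s + s²))
(-42638 - 39016)*(V(-212) - 7560) = (-42638 - 39016)*((-12 + 12*(-212)² + 12*(-212)³) - 7560) = -81654*((-12 + 12*44944 + 12*(-9528128)) - 7560) = -81654*((-12 + 539328 - 114337536) - 7560) = -81654*(-113798220 - 7560) = -81654*(-113805780) = 9292697160120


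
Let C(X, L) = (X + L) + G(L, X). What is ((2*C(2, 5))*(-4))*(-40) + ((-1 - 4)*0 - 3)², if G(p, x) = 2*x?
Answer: 3529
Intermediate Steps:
C(X, L) = L + 3*X (C(X, L) = (X + L) + 2*X = (L + X) + 2*X = L + 3*X)
((2*C(2, 5))*(-4))*(-40) + ((-1 - 4)*0 - 3)² = ((2*(5 + 3*2))*(-4))*(-40) + ((-1 - 4)*0 - 3)² = ((2*(5 + 6))*(-4))*(-40) + (-5*0 - 3)² = ((2*11)*(-4))*(-40) + (0 - 3)² = (22*(-4))*(-40) + (-3)² = -88*(-40) + 9 = 3520 + 9 = 3529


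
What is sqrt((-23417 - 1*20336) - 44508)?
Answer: I*sqrt(88261) ≈ 297.09*I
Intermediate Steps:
sqrt((-23417 - 1*20336) - 44508) = sqrt((-23417 - 20336) - 44508) = sqrt(-43753 - 44508) = sqrt(-88261) = I*sqrt(88261)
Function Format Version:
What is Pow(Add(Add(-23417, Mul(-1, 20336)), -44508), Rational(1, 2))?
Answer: Mul(I, Pow(88261, Rational(1, 2))) ≈ Mul(297.09, I)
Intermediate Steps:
Pow(Add(Add(-23417, Mul(-1, 20336)), -44508), Rational(1, 2)) = Pow(Add(Add(-23417, -20336), -44508), Rational(1, 2)) = Pow(Add(-43753, -44508), Rational(1, 2)) = Pow(-88261, Rational(1, 2)) = Mul(I, Pow(88261, Rational(1, 2)))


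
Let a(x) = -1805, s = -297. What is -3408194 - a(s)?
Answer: -3406389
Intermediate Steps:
-3408194 - a(s) = -3408194 - 1*(-1805) = -3408194 + 1805 = -3406389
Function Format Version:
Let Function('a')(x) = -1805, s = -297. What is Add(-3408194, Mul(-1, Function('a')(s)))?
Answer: -3406389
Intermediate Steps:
Add(-3408194, Mul(-1, Function('a')(s))) = Add(-3408194, Mul(-1, -1805)) = Add(-3408194, 1805) = -3406389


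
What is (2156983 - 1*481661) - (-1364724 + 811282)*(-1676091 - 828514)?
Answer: -1386151925088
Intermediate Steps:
(2156983 - 1*481661) - (-1364724 + 811282)*(-1676091 - 828514) = (2156983 - 481661) - (-553442)*(-2504605) = 1675322 - 1*1386153600410 = 1675322 - 1386153600410 = -1386151925088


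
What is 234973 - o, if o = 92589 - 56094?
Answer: 198478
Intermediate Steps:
o = 36495
234973 - o = 234973 - 1*36495 = 234973 - 36495 = 198478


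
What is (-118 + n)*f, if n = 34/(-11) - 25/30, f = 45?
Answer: -120705/22 ≈ -5486.6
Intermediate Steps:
n = -259/66 (n = 34*(-1/11) - 25*1/30 = -34/11 - ⅚ = -259/66 ≈ -3.9242)
(-118 + n)*f = (-118 - 259/66)*45 = -8047/66*45 = -120705/22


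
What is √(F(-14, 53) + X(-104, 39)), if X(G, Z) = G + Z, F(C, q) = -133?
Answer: 3*I*√22 ≈ 14.071*I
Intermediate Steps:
√(F(-14, 53) + X(-104, 39)) = √(-133 + (-104 + 39)) = √(-133 - 65) = √(-198) = 3*I*√22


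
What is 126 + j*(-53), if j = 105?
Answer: -5439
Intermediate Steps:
126 + j*(-53) = 126 + 105*(-53) = 126 - 5565 = -5439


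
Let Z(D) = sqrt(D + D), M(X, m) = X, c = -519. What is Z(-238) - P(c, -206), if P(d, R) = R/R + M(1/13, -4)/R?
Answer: -2677/2678 + 2*I*sqrt(119) ≈ -0.99963 + 21.817*I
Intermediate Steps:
P(d, R) = 1 + 1/(13*R) (P(d, R) = R/R + 1/(13*R) = 1 + 1/(13*R))
Z(D) = sqrt(2)*sqrt(D) (Z(D) = sqrt(2*D) = sqrt(2)*sqrt(D))
Z(-238) - P(c, -206) = sqrt(2)*sqrt(-238) - (1/13 - 206)/(-206) = sqrt(2)*(I*sqrt(238)) - (-1)*(-2677)/(206*13) = 2*I*sqrt(119) - 1*2677/2678 = 2*I*sqrt(119) - 2677/2678 = -2677/2678 + 2*I*sqrt(119)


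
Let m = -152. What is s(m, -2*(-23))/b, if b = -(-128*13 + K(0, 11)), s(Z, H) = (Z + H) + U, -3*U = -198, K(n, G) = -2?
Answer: -20/833 ≈ -0.024010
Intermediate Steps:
U = 66 (U = -⅓*(-198) = 66)
s(Z, H) = 66 + H + Z (s(Z, H) = (Z + H) + 66 = (H + Z) + 66 = 66 + H + Z)
b = 1666 (b = -(-128*13 - 2) = -(-1664 - 2) = -1*(-1666) = 1666)
s(m, -2*(-23))/b = (66 - 2*(-23) - 152)/1666 = (66 + 46 - 152)*(1/1666) = -40*1/1666 = -20/833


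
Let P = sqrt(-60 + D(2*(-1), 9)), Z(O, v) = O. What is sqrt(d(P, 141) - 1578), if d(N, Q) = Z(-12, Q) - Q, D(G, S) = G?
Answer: I*sqrt(1731) ≈ 41.605*I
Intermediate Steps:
P = I*sqrt(62) (P = sqrt(-60 + 2*(-1)) = sqrt(-60 - 2) = sqrt(-62) = I*sqrt(62) ≈ 7.874*I)
d(N, Q) = -12 - Q
sqrt(d(P, 141) - 1578) = sqrt((-12 - 1*141) - 1578) = sqrt((-12 - 141) - 1578) = sqrt(-153 - 1578) = sqrt(-1731) = I*sqrt(1731)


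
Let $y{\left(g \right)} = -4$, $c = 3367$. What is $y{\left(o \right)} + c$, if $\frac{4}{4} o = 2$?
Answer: $3363$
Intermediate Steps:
$o = 2$
$y{\left(o \right)} + c = -4 + 3367 = 3363$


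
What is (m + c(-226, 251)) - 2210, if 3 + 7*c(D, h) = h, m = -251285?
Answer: -1774217/7 ≈ -2.5346e+5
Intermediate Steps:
c(D, h) = -3/7 + h/7
(m + c(-226, 251)) - 2210 = (-251285 + (-3/7 + (⅐)*251)) - 2210 = (-251285 + (-3/7 + 251/7)) - 2210 = (-251285 + 248/7) - 2210 = -1758747/7 - 2210 = -1774217/7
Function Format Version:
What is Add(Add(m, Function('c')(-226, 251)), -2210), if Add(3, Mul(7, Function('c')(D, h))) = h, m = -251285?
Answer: Rational(-1774217, 7) ≈ -2.5346e+5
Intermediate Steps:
Function('c')(D, h) = Add(Rational(-3, 7), Mul(Rational(1, 7), h))
Add(Add(m, Function('c')(-226, 251)), -2210) = Add(Add(-251285, Add(Rational(-3, 7), Mul(Rational(1, 7), 251))), -2210) = Add(Add(-251285, Add(Rational(-3, 7), Rational(251, 7))), -2210) = Add(Add(-251285, Rational(248, 7)), -2210) = Add(Rational(-1758747, 7), -2210) = Rational(-1774217, 7)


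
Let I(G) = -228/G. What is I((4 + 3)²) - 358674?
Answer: -17575254/49 ≈ -3.5868e+5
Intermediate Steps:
I((4 + 3)²) - 358674 = -228/(4 + 3)² - 358674 = -228/(7²) - 358674 = -228/49 - 358674 = -17575254/49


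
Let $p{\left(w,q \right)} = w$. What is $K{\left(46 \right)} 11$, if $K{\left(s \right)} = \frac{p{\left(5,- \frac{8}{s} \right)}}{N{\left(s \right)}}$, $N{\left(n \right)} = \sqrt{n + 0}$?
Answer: $\frac{55 \sqrt{46}}{46} \approx 8.1093$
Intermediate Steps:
$N{\left(n \right)} = \sqrt{n}$
$K{\left(s \right)} = \frac{5}{\sqrt{s}}$
$K{\left(46 \right)} 11 = \frac{5}{\sqrt{46}} \cdot 11 = 5 \frac{\sqrt{46}}{46} \cdot 11 = \frac{5 \sqrt{46}}{46} \cdot 11 = \frac{55 \sqrt{46}}{46}$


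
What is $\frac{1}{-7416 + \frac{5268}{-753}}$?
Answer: $- \frac{251}{1863172} \approx -0.00013472$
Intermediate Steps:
$\frac{1}{-7416 + \frac{5268}{-753}} = \frac{1}{-7416 + 5268 \left(- \frac{1}{753}\right)} = \frac{1}{-7416 - \frac{1756}{251}} = \frac{1}{- \frac{1863172}{251}} = - \frac{251}{1863172}$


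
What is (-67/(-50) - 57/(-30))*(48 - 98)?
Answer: -162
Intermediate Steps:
(-67/(-50) - 57/(-30))*(48 - 98) = (-67*(-1/50) - 57*(-1/30))*(-50) = (67/50 + 19/10)*(-50) = (81/25)*(-50) = -162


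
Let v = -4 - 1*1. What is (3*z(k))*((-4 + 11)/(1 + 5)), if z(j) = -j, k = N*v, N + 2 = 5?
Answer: 105/2 ≈ 52.500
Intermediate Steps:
N = 3 (N = -2 + 5 = 3)
v = -5 (v = -4 - 1 = -5)
k = -15 (k = 3*(-5) = -15)
(3*z(k))*((-4 + 11)/(1 + 5)) = (3*(-1*(-15)))*((-4 + 11)/(1 + 5)) = (3*15)*(7/6) = 45*(7*(1/6)) = 45*(7/6) = 105/2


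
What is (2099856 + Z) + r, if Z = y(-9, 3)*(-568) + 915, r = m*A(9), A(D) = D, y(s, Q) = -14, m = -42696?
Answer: 1724459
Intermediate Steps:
r = -384264 (r = -42696*9 = -384264)
Z = 8867 (Z = -14*(-568) + 915 = 7952 + 915 = 8867)
(2099856 + Z) + r = (2099856 + 8867) - 384264 = 2108723 - 384264 = 1724459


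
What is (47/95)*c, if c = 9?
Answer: 423/95 ≈ 4.4526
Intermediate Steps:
(47/95)*c = (47/95)*9 = 423/95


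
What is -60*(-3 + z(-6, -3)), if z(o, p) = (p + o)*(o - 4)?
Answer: -5220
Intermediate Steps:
z(o, p) = (-4 + o)*(o + p) (z(o, p) = (o + p)*(-4 + o) = (-4 + o)*(o + p))
-60*(-3 + z(-6, -3)) = -60*(-3 + ((-6)² - 4*(-6) - 4*(-3) - 6*(-3))) = -60*(-3 + (36 + 24 + 12 + 18)) = -60*(-3 + 90) = -60*87 = -5220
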